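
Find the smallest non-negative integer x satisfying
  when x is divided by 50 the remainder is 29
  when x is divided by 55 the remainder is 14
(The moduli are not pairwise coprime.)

179

gcd(50, 55) = 5 and 5 | (14 − 29), so the pair is consistent; merging gives x ≡ 179 (mod 550), where 550 = lcm(50, 55).
The solution is unique modulo lcm(50, 55) = 550.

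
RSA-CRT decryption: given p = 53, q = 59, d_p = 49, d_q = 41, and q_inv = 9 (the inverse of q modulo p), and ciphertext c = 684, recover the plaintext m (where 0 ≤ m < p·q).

251

m₁ = c^(d_p) mod p: c ≡ 48 (mod 53), and 48^49 mod 53 = 39.
m₂ = c^(d_q) mod q: c ≡ 35 (mod 59), and 35^41 mod 59 = 15.
h = q_inv·(m₁ − m₂) mod p = 9·(39 − 15) mod 53 = 4.
m = m₂ + h·q = 15 + 4·59 = 251.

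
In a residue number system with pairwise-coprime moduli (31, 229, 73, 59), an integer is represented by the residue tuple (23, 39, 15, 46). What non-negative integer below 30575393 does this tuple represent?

The moduli are pairwise coprime; N = 31·229·73·59 = 30575393.
N/31 = 986303; 986303 ≡ 7 (mod 31); 7·9 ≡ 1, so inverse 9.
N/229 = 133517; 133517 ≡ 10 (mod 229); 10·23 ≡ 1, so inverse 23.
N/73 = 418841; 418841 ≡ 40 (mod 73); 40·42 ≡ 1, so inverse 42.
N/59 = 518227; 518227 ≡ 30 (mod 59); 30·2 ≡ 1, so inverse 2.
x ≡ 23·986303·9 + 39·133517·23 + 15·418841·42 + 46·518227·2 = 635476184.
635476184 mod 30575393 = 23968324.

23968324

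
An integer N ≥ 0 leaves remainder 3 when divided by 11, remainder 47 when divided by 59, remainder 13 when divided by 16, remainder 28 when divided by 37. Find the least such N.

247965

From N ≡ 3 (mod 11) write N = 3 + 11t. Substituting into N ≡ 47 (mod 59) gives 11t ≡ 44 (mod 59), and since 11⁻¹ ≡ 43 (mod 59), t ≡ 4. Hence N ≡ 3 + 11·4 = 47 (mod 649).
From N ≡ 47 (mod 649) write N = 47 + 649t. Substituting into N ≡ 13 (mod 16) gives 649t ≡ 14 (mod 16), and since 9⁻¹ ≡ 9 (mod 16), t ≡ 14. Hence N ≡ 47 + 649·14 = 9133 (mod 10384).
From N ≡ 9133 (mod 10384) write N = 9133 + 10384t. Substituting into N ≡ 28 (mod 37) gives 10384t ≡ 34 (mod 37), and since 24⁻¹ ≡ 17 (mod 37), t ≡ 23. Hence N ≡ 9133 + 10384·23 = 247965 (mod 384208).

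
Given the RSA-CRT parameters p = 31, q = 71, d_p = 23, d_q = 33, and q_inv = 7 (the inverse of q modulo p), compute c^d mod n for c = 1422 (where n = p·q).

1083

m₁ = c^(d_p) mod p: c ≡ 27 (mod 31), and 27^23 mod 31 = 29.
m₂ = c^(d_q) mod q: c ≡ 2 (mod 71), and 2^33 mod 71 = 18.
h = q_inv·(m₁ − m₂) mod p = 7·(29 − 18) mod 31 = 15.
m = m₂ + h·q = 18 + 15·71 = 1083.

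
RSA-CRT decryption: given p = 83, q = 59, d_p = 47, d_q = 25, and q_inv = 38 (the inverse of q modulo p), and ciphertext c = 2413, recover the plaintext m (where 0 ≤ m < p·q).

m₁ = c^(d_p) mod p: c ≡ 6 (mod 83), and 6^47 mod 83 = 73.
m₂ = c^(d_q) mod q: c ≡ 53 (mod 59), and 53^25 mod 59 = 29.
h = q_inv·(m₁ − m₂) mod p = 38·(73 − 29) mod 83 = 12.
m = m₂ + h·q = 29 + 12·59 = 737.

737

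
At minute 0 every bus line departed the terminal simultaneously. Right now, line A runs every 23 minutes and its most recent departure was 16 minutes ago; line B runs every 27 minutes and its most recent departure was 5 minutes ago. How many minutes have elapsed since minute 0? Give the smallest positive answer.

545

From t ≡ 16 (mod 23) write t = 16 + 23s. Substituting into t ≡ 5 (mod 27) gives 23s ≡ 16 (mod 27), and since 23⁻¹ ≡ 20 (mod 27), s ≡ 23. Hence t ≡ 16 + 23·23 = 545 (mod 621).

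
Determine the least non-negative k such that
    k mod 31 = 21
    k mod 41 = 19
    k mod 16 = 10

The moduli are pairwise coprime; N = 31·41·16 = 20336.
N/31 = 656; 656 ≡ 5 (mod 31); 5·25 ≡ 1, so inverse 25.
N/41 = 496; 496 ≡ 4 (mod 41); 4·31 ≡ 1, so inverse 31.
N/16 = 1271; 1271 ≡ 7 (mod 16); 7·7 ≡ 1, so inverse 7.
k ≡ 21·656·25 + 19·496·31 + 10·1271·7 = 725514.
725514 mod 20336 = 13754.

13754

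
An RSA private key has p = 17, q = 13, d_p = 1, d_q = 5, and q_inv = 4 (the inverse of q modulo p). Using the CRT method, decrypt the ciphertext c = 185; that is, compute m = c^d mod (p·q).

m₁ = c^(d_p) mod p: c ≡ 15 (mod 17), and 15^1 mod 17 = 15.
m₂ = c^(d_q) mod q: c ≡ 3 (mod 13), and 3^5 mod 13 = 9.
h = q_inv·(m₁ − m₂) mod p = 4·(15 − 9) mod 17 = 7.
m = m₂ + h·q = 9 + 7·13 = 100.

100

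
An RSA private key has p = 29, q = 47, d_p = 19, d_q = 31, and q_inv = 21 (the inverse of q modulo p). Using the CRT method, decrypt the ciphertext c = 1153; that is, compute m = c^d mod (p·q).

158

m₁ = c^(d_p) mod p: c ≡ 22 (mod 29), and 22^19 mod 29 = 13.
m₂ = c^(d_q) mod q: c ≡ 25 (mod 47), and 25^31 mod 47 = 17.
h = q_inv·(m₁ − m₂) mod p = 21·(13 − 17) mod 29 = 3.
m = m₂ + h·q = 17 + 3·47 = 158.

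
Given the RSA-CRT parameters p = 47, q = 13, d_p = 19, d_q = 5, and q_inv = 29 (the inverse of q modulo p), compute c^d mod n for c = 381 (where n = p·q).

10

m₁ = c^(d_p) mod p: c ≡ 5 (mod 47), and 5^19 mod 47 = 10.
m₂ = c^(d_q) mod q: c ≡ 4 (mod 13), and 4^5 mod 13 = 10.
h = q_inv·(m₁ − m₂) mod p = 29·(10 − 10) mod 47 = 0.
m = m₂ + h·q = 10 + 0·13 = 10.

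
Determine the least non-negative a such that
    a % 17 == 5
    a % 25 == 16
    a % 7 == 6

The moduli are pairwise coprime; N = 17·25·7 = 2975.
N/17 = 175; 175 ≡ 5 (mod 17); 5·7 ≡ 1, so inverse 7.
N/25 = 119; 119 ≡ 19 (mod 25); 19·4 ≡ 1, so inverse 4.
N/7 = 425; 425 ≡ 5 (mod 7); 5·3 ≡ 1, so inverse 3.
a ≡ 5·175·7 + 16·119·4 + 6·425·3 = 21391.
21391 mod 2975 = 566.

566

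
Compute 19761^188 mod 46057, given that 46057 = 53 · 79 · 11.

37624

Mod 53: 19761 ≡ 45; by Fermat, exponent reduces to 188 mod 52 = 32; 45^32 ≡ 47 (mod 53).
Mod 79: 19761 ≡ 11; by Fermat, exponent reduces to 188 mod 78 = 32; 11^32 ≡ 20 (mod 79).
Mod 11: 19761 ≡ 5; by Fermat, exponent reduces to 188 mod 10 = 8; 5^8 ≡ 4 (mod 11).
Combine by CRT: x ≡ 47 (mod 53), x ≡ 20 (mod 79), x ≡ 4 (mod 11) ⇒ x ≡ 37624 (mod 46057).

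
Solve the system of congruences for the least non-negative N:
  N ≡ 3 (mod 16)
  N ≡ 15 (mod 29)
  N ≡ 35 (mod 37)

4771

The moduli are pairwise coprime; M = 16·29·37 = 17168.
M/16 = 1073; 1073 ≡ 1 (mod 16), inverse 1.
M/29 = 592; 592 ≡ 12 (mod 29); 12·17 ≡ 1, so inverse 17.
M/37 = 464; 464 ≡ 20 (mod 37); 20·13 ≡ 1, so inverse 13.
N ≡ 3·1073·1 + 15·592·17 + 35·464·13 = 365299.
365299 mod 17168 = 4771.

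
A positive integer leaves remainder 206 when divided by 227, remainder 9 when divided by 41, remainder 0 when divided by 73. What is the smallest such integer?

The moduli are pairwise coprime; N = 227·41·73 = 679411.
N/227 = 2993; 2993 ≡ 42 (mod 227); 42·200 ≡ 1, so inverse 200.
N/41 = 16571; 16571 ≡ 7 (mod 41); 7·6 ≡ 1, so inverse 6.
N/73 = 9307; 9307 ≡ 36 (mod 73); 36·71 ≡ 1, so inverse 71.
x ≡ 206·2993·200 + 9·16571·6 + 0·9307·71 = 124206434.
124206434 mod 679411 = 553632.

553632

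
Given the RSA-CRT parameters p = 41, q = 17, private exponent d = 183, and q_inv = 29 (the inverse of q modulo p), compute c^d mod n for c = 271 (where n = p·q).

d_p = d mod (p−1) = 183 mod 40 = 23; d_q = d mod (q−1) = 7.
m₁ = c^(d_p) mod p: c ≡ 25 (mod 41), and 25^23 mod 41 = 4.
m₂ = c^(d_q) mod q: c ≡ 16 (mod 17), and 16^7 mod 17 = 16.
h = q_inv·(m₁ − m₂) mod p = 29·(4 − 16) mod 41 = 21.
m = m₂ + h·q = 16 + 21·17 = 373.

373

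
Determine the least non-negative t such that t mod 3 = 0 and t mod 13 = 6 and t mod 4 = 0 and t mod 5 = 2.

552

Combine the congruences pairwise.
From t ≡ 0 (mod 3) write t = 0 + 3s. Substituting into t ≡ 6 (mod 13) gives 3s ≡ 6 (mod 13), and since 3⁻¹ ≡ 9 (mod 13), s ≡ 2. Hence t ≡ 0 + 3·2 = 6 (mod 39).
From t ≡ 6 (mod 39) write t = 6 + 39s. Substituting into t ≡ 0 (mod 4) gives 39s ≡ 2 (mod 4), and since 3⁻¹ ≡ 3 (mod 4), s ≡ 2. Hence t ≡ 6 + 39·2 = 84 (mod 156).
From t ≡ 84 (mod 156) write t = 84 + 156s. Substituting into t ≡ 2 (mod 5) gives 156s ≡ 3 (mod 5), and since 1⁻¹ ≡ 1 (mod 5), s ≡ 3. Hence t ≡ 84 + 156·3 = 552 (mod 780).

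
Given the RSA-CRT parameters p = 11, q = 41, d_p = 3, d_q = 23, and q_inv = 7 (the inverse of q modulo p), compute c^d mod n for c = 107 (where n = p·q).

127

m₁ = c^(d_p) mod p: c ≡ 8 (mod 11), and 8^3 mod 11 = 6.
m₂ = c^(d_q) mod q: c ≡ 25 (mod 41), and 25^23 mod 41 = 4.
h = q_inv·(m₁ − m₂) mod p = 7·(6 − 4) mod 11 = 3.
m = m₂ + h·q = 4 + 3·41 = 127.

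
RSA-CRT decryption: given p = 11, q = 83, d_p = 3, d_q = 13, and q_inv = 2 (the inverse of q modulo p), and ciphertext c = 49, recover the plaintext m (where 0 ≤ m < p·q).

158

m₁ = c^(d_p) mod p: c ≡ 5 (mod 11), and 5^3 mod 11 = 4.
m₂ = c^(d_q) mod q: c ≡ 49 (mod 83), and 49^13 mod 83 = 75.
h = q_inv·(m₁ − m₂) mod p = 2·(4 − 75) mod 11 = 1.
m = m₂ + h·q = 75 + 1·83 = 158.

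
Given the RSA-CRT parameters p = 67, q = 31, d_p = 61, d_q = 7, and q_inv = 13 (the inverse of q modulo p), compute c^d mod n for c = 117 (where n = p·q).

m₁ = c^(d_p) mod p: c ≡ 50 (mod 67), and 50^61 mod 67 = 48.
m₂ = c^(d_q) mod q: c ≡ 24 (mod 31), and 24^7 mod 31 = 3.
h = q_inv·(m₁ − m₂) mod p = 13·(48 − 3) mod 67 = 49.
m = m₂ + h·q = 3 + 49·31 = 1522.

1522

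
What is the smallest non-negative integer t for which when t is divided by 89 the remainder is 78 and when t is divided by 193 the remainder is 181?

Combine the congruences pairwise.
From t ≡ 78 (mod 89) write t = 78 + 89s. Substituting into t ≡ 181 (mod 193) gives 89s ≡ 103 (mod 193), and since 89⁻¹ ≡ 180 (mod 193), s ≡ 12. Hence t ≡ 78 + 89·12 = 1146 (mod 17177).

1146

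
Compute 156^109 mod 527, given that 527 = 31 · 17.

63

Mod 31: 156 ≡ 1; by Fermat, exponent reduces to 109 mod 30 = 19; 1^19 ≡ 1 (mod 31).
Mod 17: 156 ≡ 3; by Fermat, exponent reduces to 109 mod 16 = 13; 3^13 ≡ 12 (mod 17).
Combine by CRT: x ≡ 1 (mod 31), x ≡ 12 (mod 17) ⇒ x ≡ 63 (mod 527).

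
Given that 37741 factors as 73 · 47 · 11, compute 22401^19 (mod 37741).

Mod 73: 22401 ≡ 63; 63^19 ≡ 22 (mod 73).
Mod 47: 22401 ≡ 29; 29^19 ≡ 15 (mod 47).
Mod 11: 22401 ≡ 5; by Fermat, exponent reduces to 19 mod 10 = 9; 5^9 ≡ 9 (mod 11).
Combine by CRT: x ≡ 22 (mod 73), x ≡ 15 (mod 47), x ≡ 9 (mod 11) ⇒ x ≡ 14914 (mod 37741).

14914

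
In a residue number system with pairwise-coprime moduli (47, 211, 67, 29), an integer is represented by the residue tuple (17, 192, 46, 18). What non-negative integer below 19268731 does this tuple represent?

The moduli are pairwise coprime; N = 47·211·67·29 = 19268731.
N/47 = 409973; 409973 ≡ 39 (mod 47); 39·41 ≡ 1, so inverse 41.
N/211 = 91321; 91321 ≡ 169 (mod 211); 169·5 ≡ 1, so inverse 5.
N/67 = 287593; 287593 ≡ 29 (mod 67); 29·37 ≡ 1, so inverse 37.
N/29 = 664439; 664439 ≡ 20 (mod 29); 20·16 ≡ 1, so inverse 16.
x ≡ 17·409973·41 + 192·91321·5 + 46·287593·37 + 18·664439·16 = 1054261059.
1054261059 mod 19268731 = 13749585.

13749585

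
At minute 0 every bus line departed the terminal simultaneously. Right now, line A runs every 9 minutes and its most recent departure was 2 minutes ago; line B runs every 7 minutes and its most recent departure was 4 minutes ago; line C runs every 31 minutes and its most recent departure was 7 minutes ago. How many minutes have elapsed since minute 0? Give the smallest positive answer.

1712

The moduli are pairwise coprime; N = 9·7·31 = 1953.
N/9 = 217; 217 ≡ 1 (mod 9), inverse 1.
N/7 = 279; 279 ≡ 6 (mod 7); 6·6 ≡ 1, so inverse 6.
N/31 = 63; 63 ≡ 1 (mod 31), inverse 1.
t ≡ 2·217·1 + 4·279·6 + 7·63·1 = 7571.
7571 mod 1953 = 1712.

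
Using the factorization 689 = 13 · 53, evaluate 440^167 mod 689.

Mod 13: 440 ≡ 11; by Fermat, exponent reduces to 167 mod 12 = 11; 11^11 ≡ 6 (mod 13).
Mod 53: 440 ≡ 16; by Fermat, exponent reduces to 167 mod 52 = 11; 16^11 ≡ 47 (mod 53).
Combine by CRT: x ≡ 6 (mod 13), x ≡ 47 (mod 53) ⇒ x ≡ 630 (mod 689).

630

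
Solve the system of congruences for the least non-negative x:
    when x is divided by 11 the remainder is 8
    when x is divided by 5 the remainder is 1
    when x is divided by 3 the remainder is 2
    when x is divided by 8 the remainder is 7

From x ≡ 8 (mod 11) write x = 8 + 11t. Substituting into x ≡ 1 (mod 5) gives 11t ≡ 3 (mod 5), and since 1⁻¹ ≡ 1 (mod 5), t ≡ 3. Hence x ≡ 8 + 11·3 = 41 (mod 55).
From x ≡ 41 (mod 55) write x = 41 + 55t. Substituting into x ≡ 2 (mod 3) gives 55t ≡ 0 (mod 3), and since 1⁻¹ ≡ 1 (mod 3), t ≡ 0. Hence x ≡ 41 + 55·0 = 41 (mod 165).
From x ≡ 41 (mod 165) write x = 41 + 165t. Substituting into x ≡ 7 (mod 8) gives 165t ≡ 6 (mod 8), and since 5⁻¹ ≡ 5 (mod 8), t ≡ 6. Hence x ≡ 41 + 165·6 = 1031 (mod 1320).

1031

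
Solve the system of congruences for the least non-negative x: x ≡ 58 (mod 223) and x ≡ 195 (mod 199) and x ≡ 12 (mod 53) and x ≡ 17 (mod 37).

10032382

The moduli are pairwise coprime; N = 223·199·53·37 = 87023297.
N/223 = 390239; 390239 ≡ 212 (mod 223); 212·81 ≡ 1, so inverse 81.
N/199 = 437303; 437303 ≡ 100 (mod 199); 100·2 ≡ 1, so inverse 2.
N/53 = 1641949; 1641949 ≡ 9 (mod 53); 9·6 ≡ 1, so inverse 6.
N/37 = 2351981; 2351981 ≡ 2 (mod 37); 2·19 ≡ 1, so inverse 19.
x ≡ 58·390239·81 + 195·437303·2 + 12·1641949·6 + 17·2351981·19 = 2881801183.
2881801183 mod 87023297 = 10032382.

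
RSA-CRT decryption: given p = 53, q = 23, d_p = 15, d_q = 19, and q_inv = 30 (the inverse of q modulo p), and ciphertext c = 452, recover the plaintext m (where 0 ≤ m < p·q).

42

m₁ = c^(d_p) mod p: c ≡ 28 (mod 53), and 28^15 mod 53 = 42.
m₂ = c^(d_q) mod q: c ≡ 15 (mod 23), and 15^19 mod 23 = 19.
h = q_inv·(m₁ − m₂) mod p = 30·(42 − 19) mod 53 = 1.
m = m₂ + h·q = 19 + 1·23 = 42.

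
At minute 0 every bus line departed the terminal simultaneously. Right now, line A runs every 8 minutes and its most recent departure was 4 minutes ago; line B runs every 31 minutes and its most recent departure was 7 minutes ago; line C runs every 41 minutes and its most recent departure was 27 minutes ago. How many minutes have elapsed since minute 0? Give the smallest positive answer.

Combine the congruences pairwise.
From t ≡ 4 (mod 8) write t = 4 + 8s. Substituting into t ≡ 7 (mod 31) gives 8s ≡ 3 (mod 31), and since 8⁻¹ ≡ 4 (mod 31), s ≡ 12. Hence t ≡ 4 + 8·12 = 100 (mod 248).
From t ≡ 100 (mod 248) write t = 100 + 248s. Substituting into t ≡ 27 (mod 41) gives 248s ≡ 9 (mod 41), and since 2⁻¹ ≡ 21 (mod 41), s ≡ 25. Hence t ≡ 100 + 248·25 = 6300 (mod 10168).

6300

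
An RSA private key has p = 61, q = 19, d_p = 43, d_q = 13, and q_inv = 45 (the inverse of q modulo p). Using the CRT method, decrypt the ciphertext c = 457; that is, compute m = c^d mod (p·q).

m₁ = c^(d_p) mod p: c ≡ 30 (mod 61), and 30^43 mod 61 = 17.
m₂ = c^(d_q) mod q: c ≡ 1 (mod 19), and 1^13 mod 19 = 1.
h = q_inv·(m₁ − m₂) mod p = 45·(17 − 1) mod 61 = 49.
m = m₂ + h·q = 1 + 49·19 = 932.

932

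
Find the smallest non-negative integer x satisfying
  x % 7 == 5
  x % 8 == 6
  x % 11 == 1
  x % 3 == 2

782

From x ≡ 5 (mod 7) write x = 5 + 7t. Substituting into x ≡ 6 (mod 8) gives 7t ≡ 1 (mod 8), and since 7⁻¹ ≡ 7 (mod 8), t ≡ 7. Hence x ≡ 5 + 7·7 = 54 (mod 56).
From x ≡ 54 (mod 56) write x = 54 + 56t. Substituting into x ≡ 1 (mod 11) gives 56t ≡ 2 (mod 11), and since 1⁻¹ ≡ 1 (mod 11), t ≡ 2. Hence x ≡ 54 + 56·2 = 166 (mod 616).
From x ≡ 166 (mod 616) write x = 166 + 616t. Substituting into x ≡ 2 (mod 3) gives 616t ≡ 1 (mod 3), and since 1⁻¹ ≡ 1 (mod 3), t ≡ 1. Hence x ≡ 166 + 616·1 = 782 (mod 1848).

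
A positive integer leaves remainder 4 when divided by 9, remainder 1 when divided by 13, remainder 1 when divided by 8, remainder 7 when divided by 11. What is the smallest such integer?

The moduli are pairwise coprime; N = 9·13·8·11 = 10296.
N/9 = 1144; 1144 ≡ 1 (mod 9), inverse 1.
N/13 = 792; 792 ≡ 12 (mod 13); 12·12 ≡ 1, so inverse 12.
N/8 = 1287; 1287 ≡ 7 (mod 8); 7·7 ≡ 1, so inverse 7.
N/11 = 936; 936 ≡ 1 (mod 11), inverse 1.
a ≡ 4·1144·1 + 1·792·12 + 1·1287·7 + 7·936·1 = 29641.
29641 mod 10296 = 9049.

9049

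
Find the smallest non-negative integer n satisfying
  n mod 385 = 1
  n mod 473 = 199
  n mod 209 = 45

Combine the congruences pairwise.
gcd(385, 473) = 11 and 11 | (199 − 1), so the pair is consistent; merging gives n ≡ 11551 (mod 16555), where 16555 = lcm(385, 473).
gcd(16555, 209) = 11 and 11 | (45 − 11551), so the pair is consistent; merging gives n ≡ 243321 (mod 314545), where 314545 = lcm(16555, 209).
The solution is unique modulo lcm(385, 473, 209) = 314545.

243321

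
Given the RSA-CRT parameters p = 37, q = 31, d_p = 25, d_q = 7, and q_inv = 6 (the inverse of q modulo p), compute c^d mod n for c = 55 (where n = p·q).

m₁ = c^(d_p) mod p: c ≡ 18 (mod 37), and 18^25 mod 37 = 24.
m₂ = c^(d_q) mod q: c ≡ 24 (mod 31), and 24^7 mod 31 = 3.
h = q_inv·(m₁ − m₂) mod p = 6·(24 − 3) mod 37 = 15.
m = m₂ + h·q = 3 + 15·31 = 468.

468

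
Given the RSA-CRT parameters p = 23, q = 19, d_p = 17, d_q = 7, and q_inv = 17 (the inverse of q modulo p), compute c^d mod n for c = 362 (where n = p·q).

m₁ = c^(d_p) mod p: c ≡ 17 (mod 23), and 17^17 mod 23 = 11.
m₂ = c^(d_q) mod q: c ≡ 1 (mod 19), and 1^7 mod 19 = 1.
h = q_inv·(m₁ − m₂) mod p = 17·(11 − 1) mod 23 = 9.
m = m₂ + h·q = 1 + 9·19 = 172.

172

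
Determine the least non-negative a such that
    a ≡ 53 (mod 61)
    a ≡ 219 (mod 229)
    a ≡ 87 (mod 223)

Combine the congruences pairwise.
From a ≡ 53 (mod 61) write a = 53 + 61t. Substituting into a ≡ 219 (mod 229) gives 61t ≡ 166 (mod 229), and since 61⁻¹ ≡ 214 (mod 229), t ≡ 29. Hence a ≡ 53 + 61·29 = 1822 (mod 13969).
From a ≡ 1822 (mod 13969) write a = 1822 + 13969t. Substituting into a ≡ 87 (mod 223) gives 13969t ≡ 49 (mod 223), and since 143⁻¹ ≡ 131 (mod 223), t ≡ 175. Hence a ≡ 1822 + 13969·175 = 2446397 (mod 3115087).

2446397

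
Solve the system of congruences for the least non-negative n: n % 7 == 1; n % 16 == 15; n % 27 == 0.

Combine the congruences pairwise.
From n ≡ 1 (mod 7) write n = 1 + 7t. Substituting into n ≡ 15 (mod 16) gives 7t ≡ 14 (mod 16), and since 7⁻¹ ≡ 7 (mod 16), t ≡ 2. Hence n ≡ 1 + 7·2 = 15 (mod 112).
From n ≡ 15 (mod 112) write n = 15 + 112t. Substituting into n ≡ 0 (mod 27) gives 112t ≡ 12 (mod 27), and since 4⁻¹ ≡ 7 (mod 27), t ≡ 3. Hence n ≡ 15 + 112·3 = 351 (mod 3024).

351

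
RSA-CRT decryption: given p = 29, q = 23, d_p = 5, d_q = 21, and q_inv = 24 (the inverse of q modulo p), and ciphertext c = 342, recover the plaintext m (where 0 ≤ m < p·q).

m₁ = c^(d_p) mod p: c ≡ 23 (mod 29), and 23^5 mod 29 = 25.
m₂ = c^(d_q) mod q: c ≡ 20 (mod 23), and 20^21 mod 23 = 15.
h = q_inv·(m₁ − m₂) mod p = 24·(25 − 15) mod 29 = 8.
m = m₂ + h·q = 15 + 8·23 = 199.

199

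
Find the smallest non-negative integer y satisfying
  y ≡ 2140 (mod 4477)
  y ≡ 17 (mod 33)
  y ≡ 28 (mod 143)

20048

gcd(4477, 33) = 11 and 11 | (17 − 2140), so the pair is consistent; merging gives y ≡ 6617 (mod 13431), where 13431 = lcm(4477, 33).
gcd(13431, 143) = 11 and 11 | (28 − 6617), so the pair is consistent; merging gives y ≡ 20048 (mod 174603), where 174603 = lcm(13431, 143).
The solution is unique modulo lcm(4477, 33, 143) = 174603.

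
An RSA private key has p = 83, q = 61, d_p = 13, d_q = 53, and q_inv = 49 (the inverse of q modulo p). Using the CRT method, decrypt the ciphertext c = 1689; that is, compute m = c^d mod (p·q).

m₁ = c^(d_p) mod p: c ≡ 29 (mod 83), and 29^13 mod 83 = 12.
m₂ = c^(d_q) mod q: c ≡ 42 (mod 61), and 42^53 mod 61 = 15.
h = q_inv·(m₁ − m₂) mod p = 49·(12 − 15) mod 83 = 19.
m = m₂ + h·q = 15 + 19·61 = 1174.

1174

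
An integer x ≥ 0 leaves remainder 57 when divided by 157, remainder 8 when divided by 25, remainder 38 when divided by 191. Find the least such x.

681908

From x ≡ 57 (mod 157) write x = 57 + 157t. Substituting into x ≡ 8 (mod 25) gives 157t ≡ 1 (mod 25), and since 7⁻¹ ≡ 18 (mod 25), t ≡ 18. Hence x ≡ 57 + 157·18 = 2883 (mod 3925).
From x ≡ 2883 (mod 3925) write x = 2883 + 3925t. Substituting into x ≡ 38 (mod 191) gives 3925t ≡ 20 (mod 191), and since 105⁻¹ ≡ 171 (mod 191), t ≡ 173. Hence x ≡ 2883 + 3925·173 = 681908 (mod 749675).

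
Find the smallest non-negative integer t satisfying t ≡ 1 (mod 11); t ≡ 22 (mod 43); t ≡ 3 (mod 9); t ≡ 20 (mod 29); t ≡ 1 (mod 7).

73767

The moduli are pairwise coprime; N = 11·43·9·29·7 = 864171.
N/11 = 78561; 78561 ≡ 10 (mod 11); 10·10 ≡ 1, so inverse 10.
N/43 = 20097; 20097 ≡ 16 (mod 43); 16·35 ≡ 1, so inverse 35.
N/9 = 96019; 96019 ≡ 7 (mod 9); 7·4 ≡ 1, so inverse 4.
N/29 = 29799; 29799 ≡ 16 (mod 29); 16·20 ≡ 1, so inverse 20.
N/7 = 123453; 123453 ≡ 1 (mod 7), inverse 1.
t ≡ 1·78561·10 + 22·20097·35 + 3·96019·4 + 20·29799·20 + 1·123453·1 = 29455581.
29455581 mod 864171 = 73767.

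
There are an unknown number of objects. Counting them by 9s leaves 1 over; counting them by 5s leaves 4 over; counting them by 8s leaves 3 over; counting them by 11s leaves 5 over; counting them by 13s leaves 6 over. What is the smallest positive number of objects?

The moduli are pairwise coprime; M = 9·5·8·11·13 = 51480.
M/9 = 5720; 5720 ≡ 5 (mod 9); 5·2 ≡ 1, so inverse 2.
M/5 = 10296; 10296 ≡ 1 (mod 5), inverse 1.
M/8 = 6435; 6435 ≡ 3 (mod 8); 3·3 ≡ 1, so inverse 3.
M/11 = 4680; 4680 ≡ 5 (mod 11); 5·9 ≡ 1, so inverse 9.
M/13 = 3960; 3960 ≡ 8 (mod 13); 8·5 ≡ 1, so inverse 5.
N ≡ 1·5720·2 + 4·10296·1 + 3·6435·3 + 5·4680·9 + 6·3960·5 = 439939.
439939 mod 51480 = 28099.

28099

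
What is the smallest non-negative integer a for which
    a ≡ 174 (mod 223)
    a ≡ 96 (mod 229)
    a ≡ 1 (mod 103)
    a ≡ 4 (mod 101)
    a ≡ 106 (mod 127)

Combine the congruences pairwise.
From a ≡ 174 (mod 223) write a = 174 + 223t. Substituting into a ≡ 96 (mod 229) gives 223t ≡ 151 (mod 229), and since 223⁻¹ ≡ 38 (mod 229), t ≡ 13. Hence a ≡ 174 + 223·13 = 3073 (mod 51067).
From a ≡ 3073 (mod 51067) write a = 3073 + 51067t. Substituting into a ≡ 1 (mod 103) gives 51067t ≡ 18 (mod 103), and since 82⁻¹ ≡ 49 (mod 103), t ≡ 58. Hence a ≡ 3073 + 51067·58 = 2964959 (mod 5259901).
From a ≡ 2964959 (mod 5259901) write a = 2964959 + 5259901t. Substituting into a ≡ 4 (mod 101) gives 5259901t ≡ 1 (mod 101), and since 23⁻¹ ≡ 22 (mod 101), t ≡ 22. Hence a ≡ 2964959 + 5259901·22 = 118682781 (mod 531250001).
From a ≡ 118682781 (mod 531250001) write a = 118682781 + 531250001t. Substituting into a ≡ 106 (mod 127) gives 531250001t ≡ 95 (mod 127), and since 111⁻¹ ≡ 119 (mod 127), t ≡ 2. Hence a ≡ 118682781 + 531250001·2 = 1181182783 (mod 67468750127).

1181182783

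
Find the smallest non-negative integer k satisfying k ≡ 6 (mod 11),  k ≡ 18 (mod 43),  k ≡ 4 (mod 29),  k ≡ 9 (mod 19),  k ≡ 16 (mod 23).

Combine the congruences pairwise.
From k ≡ 6 (mod 11) write k = 6 + 11t. Substituting into k ≡ 18 (mod 43) gives 11t ≡ 12 (mod 43), and since 11⁻¹ ≡ 4 (mod 43), t ≡ 5. Hence k ≡ 6 + 11·5 = 61 (mod 473).
From k ≡ 61 (mod 473) write k = 61 + 473t. Substituting into k ≡ 4 (mod 29) gives 473t ≡ 1 (mod 29), and since 9⁻¹ ≡ 13 (mod 29), t ≡ 13. Hence k ≡ 61 + 473·13 = 6210 (mod 13717).
From k ≡ 6210 (mod 13717) write k = 6210 + 13717t. Substituting into k ≡ 9 (mod 19) gives 13717t ≡ 12 (mod 19), and since 18⁻¹ ≡ 18 (mod 19), t ≡ 7. Hence k ≡ 6210 + 13717·7 = 102229 (mod 260623).
From k ≡ 102229 (mod 260623) write k = 102229 + 260623t. Substituting into k ≡ 16 (mod 23) gives 260623t ≡ 22 (mod 23), and since 10⁻¹ ≡ 7 (mod 23), t ≡ 16. Hence k ≡ 102229 + 260623·16 = 4272197 (mod 5994329).

4272197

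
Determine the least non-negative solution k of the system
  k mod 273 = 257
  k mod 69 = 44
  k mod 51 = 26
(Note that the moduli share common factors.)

gcd(273, 69) = 3 and 3 | (44 − 257), so the pair is consistent; merging gives k ≡ 803 (mod 6279), where 6279 = lcm(273, 69).
gcd(6279, 51) = 3 and 3 | (26 − 803), so the pair is consistent; merging gives k ≡ 94988 (mod 106743), where 106743 = lcm(6279, 51).
The solution is unique modulo lcm(273, 69, 51) = 106743.

94988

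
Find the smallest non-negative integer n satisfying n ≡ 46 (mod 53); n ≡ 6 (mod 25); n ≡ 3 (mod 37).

48806

From n ≡ 46 (mod 53) write n = 46 + 53t. Substituting into n ≡ 6 (mod 25) gives 53t ≡ 10 (mod 25), and since 3⁻¹ ≡ 17 (mod 25), t ≡ 20. Hence n ≡ 46 + 53·20 = 1106 (mod 1325).
From n ≡ 1106 (mod 1325) write n = 1106 + 1325t. Substituting into n ≡ 3 (mod 37) gives 1325t ≡ 7 (mod 37), and since 30⁻¹ ≡ 21 (mod 37), t ≡ 36. Hence n ≡ 1106 + 1325·36 = 48806 (mod 49025).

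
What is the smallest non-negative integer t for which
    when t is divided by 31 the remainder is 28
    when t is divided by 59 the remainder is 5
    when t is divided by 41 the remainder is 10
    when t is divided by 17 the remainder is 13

The moduli are pairwise coprime; N = 31·59·41·17 = 1274813.
N/31 = 41123; 41123 ≡ 17 (mod 31); 17·11 ≡ 1, so inverse 11.
N/59 = 21607; 21607 ≡ 13 (mod 59); 13·50 ≡ 1, so inverse 50.
N/41 = 31093; 31093 ≡ 15 (mod 41); 15·11 ≡ 1, so inverse 11.
N/17 = 74989; 74989 ≡ 2 (mod 17); 2·9 ≡ 1, so inverse 9.
t ≡ 28·41123·11 + 5·21607·50 + 10·31093·11 + 13·74989·9 = 30261577.
30261577 mod 1274813 = 940878.

940878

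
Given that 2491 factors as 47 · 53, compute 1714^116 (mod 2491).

Mod 47: 1714 ≡ 22; by Fermat, exponent reduces to 116 mod 46 = 24; 22^24 ≡ 25 (mod 47).
Mod 53: 1714 ≡ 18; by Fermat, exponent reduces to 116 mod 52 = 12; 18^12 ≡ 16 (mod 53).
Combine by CRT: x ≡ 25 (mod 47), x ≡ 16 (mod 53) ⇒ x ≡ 1341 (mod 2491).

1341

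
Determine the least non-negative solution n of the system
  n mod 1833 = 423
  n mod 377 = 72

26085

gcd(1833, 377) = 13 and 13 | (72 − 423), so the pair is consistent; merging gives n ≡ 26085 (mod 53157), where 53157 = lcm(1833, 377).
The solution is unique modulo lcm(1833, 377) = 53157.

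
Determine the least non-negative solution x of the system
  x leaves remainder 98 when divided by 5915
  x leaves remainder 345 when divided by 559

177548

Combine the congruences pairwise.
gcd(5915, 559) = 13 and 13 | (345 − 98), so the pair is consistent; merging gives x ≡ 177548 (mod 254345), where 254345 = lcm(5915, 559).
The solution is unique modulo lcm(5915, 559) = 254345.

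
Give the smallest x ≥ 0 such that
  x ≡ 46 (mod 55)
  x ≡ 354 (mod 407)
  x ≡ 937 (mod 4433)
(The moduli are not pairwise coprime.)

gcd(55, 407) = 11 and 11 | (354 − 46), so the pair is consistent; merging gives x ≡ 761 (mod 2035), where 2035 = lcm(55, 407).
gcd(2035, 4433) = 11 and 11 | (937 − 761), so the pair is consistent; merging gives x ≡ 346711 (mod 820105), where 820105 = lcm(2035, 4433).
The solution is unique modulo lcm(55, 407, 4433) = 820105.

346711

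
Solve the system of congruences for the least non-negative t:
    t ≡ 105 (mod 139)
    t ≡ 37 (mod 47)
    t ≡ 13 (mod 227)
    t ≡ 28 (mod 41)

18904800

The moduli are pairwise coprime; N = 139·47·227·41 = 60802631.
N/139 = 437429; 437429 ≡ 135 (mod 139); 135·104 ≡ 1, so inverse 104.
N/47 = 1293673; 1293673 ≡ 45 (mod 47); 45·23 ≡ 1, so inverse 23.
N/227 = 267853; 267853 ≡ 220 (mod 227); 220·162 ≡ 1, so inverse 162.
N/41 = 1482991; 1482991 ≡ 21 (mod 41); 21·2 ≡ 1, so inverse 2.
t ≡ 105·437429·104 + 37·1293673·23 + 13·267853·162 + 28·1482991·2 = 6524786317.
6524786317 mod 60802631 = 18904800.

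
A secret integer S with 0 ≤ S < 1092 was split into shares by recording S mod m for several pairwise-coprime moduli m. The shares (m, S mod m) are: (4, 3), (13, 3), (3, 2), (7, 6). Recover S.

419

From S ≡ 3 (mod 4) write S = 3 + 4t. Substituting into S ≡ 3 (mod 13) gives 4t ≡ 0 (mod 13), and since 4⁻¹ ≡ 10 (mod 13), t ≡ 0. Hence S ≡ 3 + 4·0 = 3 (mod 52).
From S ≡ 3 (mod 52) write S = 3 + 52t. Substituting into S ≡ 2 (mod 3) gives 52t ≡ 2 (mod 3), and since 1⁻¹ ≡ 1 (mod 3), t ≡ 2. Hence S ≡ 3 + 52·2 = 107 (mod 156).
From S ≡ 107 (mod 156) write S = 107 + 156t. Substituting into S ≡ 6 (mod 7) gives 156t ≡ 4 (mod 7), and since 2⁻¹ ≡ 4 (mod 7), t ≡ 2. Hence S ≡ 107 + 156·2 = 419 (mod 1092).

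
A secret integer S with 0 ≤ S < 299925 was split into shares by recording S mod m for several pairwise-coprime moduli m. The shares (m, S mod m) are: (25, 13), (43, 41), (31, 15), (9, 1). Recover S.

Combine the congruences pairwise.
From S ≡ 13 (mod 25) write S = 13 + 25t. Substituting into S ≡ 41 (mod 43) gives 25t ≡ 28 (mod 43), and since 25⁻¹ ≡ 31 (mod 43), t ≡ 8. Hence S ≡ 13 + 25·8 = 213 (mod 1075).
From S ≡ 213 (mod 1075) write S = 213 + 1075t. Substituting into S ≡ 15 (mod 31) gives 1075t ≡ 19 (mod 31), and since 21⁻¹ ≡ 3 (mod 31), t ≡ 26. Hence S ≡ 213 + 1075·26 = 28163 (mod 33325).
From S ≡ 28163 (mod 33325) write S = 28163 + 33325t. Substituting into S ≡ 1 (mod 9) gives 33325t ≡ 8 (mod 9), and since 7⁻¹ ≡ 4 (mod 9), t ≡ 5. Hence S ≡ 28163 + 33325·5 = 194788 (mod 299925).

194788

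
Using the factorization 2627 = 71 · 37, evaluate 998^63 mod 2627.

1516

Mod 71: 998 ≡ 4; 4^63 ≡ 25 (mod 71).
Mod 37: 998 ≡ 36; by Fermat, exponent reduces to 63 mod 36 = 27; 36^27 ≡ 36 (mod 37).
Combine by CRT: x ≡ 25 (mod 71), x ≡ 36 (mod 37) ⇒ x ≡ 1516 (mod 2627).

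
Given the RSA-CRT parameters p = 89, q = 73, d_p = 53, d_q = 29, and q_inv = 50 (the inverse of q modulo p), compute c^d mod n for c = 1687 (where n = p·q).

940

m₁ = c^(d_p) mod p: c ≡ 85 (mod 89), and 85^53 mod 89 = 50.
m₂ = c^(d_q) mod q: c ≡ 8 (mod 73), and 8^29 mod 73 = 64.
h = q_inv·(m₁ − m₂) mod p = 50·(50 − 64) mod 89 = 12.
m = m₂ + h·q = 64 + 12·73 = 940.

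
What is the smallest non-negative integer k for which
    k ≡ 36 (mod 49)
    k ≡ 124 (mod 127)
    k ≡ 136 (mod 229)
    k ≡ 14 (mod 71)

22474425

Combine the congruences pairwise.
From k ≡ 36 (mod 49) write k = 36 + 49t. Substituting into k ≡ 124 (mod 127) gives 49t ≡ 88 (mod 127), and since 49⁻¹ ≡ 70 (mod 127), t ≡ 64. Hence k ≡ 36 + 49·64 = 3172 (mod 6223).
From k ≡ 3172 (mod 6223) write k = 3172 + 6223t. Substituting into k ≡ 136 (mod 229) gives 6223t ≡ 170 (mod 229), and since 40⁻¹ ≡ 63 (mod 229), t ≡ 176. Hence k ≡ 3172 + 6223·176 = 1098420 (mod 1425067).
From k ≡ 1098420 (mod 1425067) write k = 1098420 + 1425067t. Substituting into k ≡ 14 (mod 71) gives 1425067t ≡ 35 (mod 71), and since 26⁻¹ ≡ 41 (mod 71), t ≡ 15. Hence k ≡ 1098420 + 1425067·15 = 22474425 (mod 101179757).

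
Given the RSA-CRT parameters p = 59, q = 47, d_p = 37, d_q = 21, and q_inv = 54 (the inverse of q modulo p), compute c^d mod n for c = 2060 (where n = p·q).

m₁ = c^(d_p) mod p: c ≡ 54 (mod 59), and 54^37 mod 59 = 14.
m₂ = c^(d_q) mod q: c ≡ 39 (mod 47), and 39^21 mod 47 = 11.
h = q_inv·(m₁ − m₂) mod p = 54·(14 − 11) mod 59 = 44.
m = m₂ + h·q = 11 + 44·47 = 2079.

2079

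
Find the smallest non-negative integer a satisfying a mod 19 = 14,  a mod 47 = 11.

From a ≡ 14 (mod 19) write a = 14 + 19t. Substituting into a ≡ 11 (mod 47) gives 19t ≡ 44 (mod 47), and since 19⁻¹ ≡ 5 (mod 47), t ≡ 32. Hence a ≡ 14 + 19·32 = 622 (mod 893).

622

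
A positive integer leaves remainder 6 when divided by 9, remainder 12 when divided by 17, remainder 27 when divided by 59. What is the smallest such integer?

1797

From n ≡ 6 (mod 9) write n = 6 + 9t. Substituting into n ≡ 12 (mod 17) gives 9t ≡ 6 (mod 17), and since 9⁻¹ ≡ 2 (mod 17), t ≡ 12. Hence n ≡ 6 + 9·12 = 114 (mod 153).
From n ≡ 114 (mod 153) write n = 114 + 153t. Substituting into n ≡ 27 (mod 59) gives 153t ≡ 31 (mod 59), and since 35⁻¹ ≡ 27 (mod 59), t ≡ 11. Hence n ≡ 114 + 153·11 = 1797 (mod 9027).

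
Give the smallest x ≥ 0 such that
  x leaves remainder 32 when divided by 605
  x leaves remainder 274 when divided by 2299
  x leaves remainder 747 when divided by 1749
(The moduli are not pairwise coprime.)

901482

gcd(605, 2299) = 121 and 121 | (274 − 32), so the pair is consistent; merging gives x ≡ 4872 (mod 11495), where 11495 = lcm(605, 2299).
gcd(11495, 1749) = 11 and 11 | (747 − 4872), so the pair is consistent; merging gives x ≡ 901482 (mod 1827705), where 1827705 = lcm(11495, 1749).
The solution is unique modulo lcm(605, 2299, 1749) = 1827705.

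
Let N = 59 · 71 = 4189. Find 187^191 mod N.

2309

Mod 59: 187 ≡ 10; by Fermat, exponent reduces to 191 mod 58 = 17; 10^17 ≡ 8 (mod 59).
Mod 71: 187 ≡ 45; by Fermat, exponent reduces to 191 mod 70 = 51; 45^51 ≡ 37 (mod 71).
Combine by CRT: x ≡ 8 (mod 59), x ≡ 37 (mod 71) ⇒ x ≡ 2309 (mod 4189).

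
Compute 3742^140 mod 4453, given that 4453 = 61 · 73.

Mod 61: 3742 ≡ 21; by Fermat, exponent reduces to 140 mod 60 = 20; 21^20 ≡ 47 (mod 61).
Mod 73: 3742 ≡ 19; by Fermat, exponent reduces to 140 mod 72 = 68; 19^68 ≡ 32 (mod 73).
Combine by CRT: x ≡ 47 (mod 61), x ≡ 32 (mod 73) ⇒ x ≡ 3463 (mod 4453).

3463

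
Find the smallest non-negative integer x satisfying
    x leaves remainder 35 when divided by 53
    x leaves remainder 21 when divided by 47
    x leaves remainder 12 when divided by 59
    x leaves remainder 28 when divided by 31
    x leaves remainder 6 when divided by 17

48055453

Combine the congruences pairwise.
From x ≡ 35 (mod 53) write x = 35 + 53t. Substituting into x ≡ 21 (mod 47) gives 53t ≡ 33 (mod 47), and since 6⁻¹ ≡ 8 (mod 47), t ≡ 29. Hence x ≡ 35 + 53·29 = 1572 (mod 2491).
From x ≡ 1572 (mod 2491) write x = 1572 + 2491t. Substituting into x ≡ 12 (mod 59) gives 2491t ≡ 33 (mod 59), and since 13⁻¹ ≡ 50 (mod 59), t ≡ 57. Hence x ≡ 1572 + 2491·57 = 143559 (mod 146969).
From x ≡ 143559 (mod 146969) write x = 143559 + 146969t. Substituting into x ≡ 28 (mod 31) gives 146969t ≡ 30 (mod 31), and since 29⁻¹ ≡ 15 (mod 31), t ≡ 16. Hence x ≡ 143559 + 146969·16 = 2495063 (mod 4556039).
From x ≡ 2495063 (mod 4556039) write x = 2495063 + 4556039t. Substituting into x ≡ 6 (mod 17) gives 4556039t ≡ 16 (mod 17), and since 5⁻¹ ≡ 7 (mod 17), t ≡ 10. Hence x ≡ 2495063 + 4556039·10 = 48055453 (mod 77452663).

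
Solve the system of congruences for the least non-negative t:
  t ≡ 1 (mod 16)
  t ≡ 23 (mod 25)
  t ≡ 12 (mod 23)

7073

Combine the congruences pairwise.
From t ≡ 1 (mod 16) write t = 1 + 16s. Substituting into t ≡ 23 (mod 25) gives 16s ≡ 22 (mod 25), and since 16⁻¹ ≡ 11 (mod 25), s ≡ 17. Hence t ≡ 1 + 16·17 = 273 (mod 400).
From t ≡ 273 (mod 400) write t = 273 + 400s. Substituting into t ≡ 12 (mod 23) gives 400s ≡ 15 (mod 23), and since 9⁻¹ ≡ 18 (mod 23), s ≡ 17. Hence t ≡ 273 + 400·17 = 7073 (mod 9200).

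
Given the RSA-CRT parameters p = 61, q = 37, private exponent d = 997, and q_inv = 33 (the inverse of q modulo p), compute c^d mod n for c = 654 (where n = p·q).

d_p = d mod (p−1) = 997 mod 60 = 37; d_q = d mod (q−1) = 25.
m₁ = c^(d_p) mod p: c ≡ 44 (mod 61), and 44^37 mod 61 = 30.
m₂ = c^(d_q) mod q: c ≡ 25 (mod 37), and 25^25 mod 37 = 28.
h = q_inv·(m₁ − m₂) mod p = 33·(30 − 28) mod 61 = 5.
m = m₂ + h·q = 28 + 5·37 = 213.

213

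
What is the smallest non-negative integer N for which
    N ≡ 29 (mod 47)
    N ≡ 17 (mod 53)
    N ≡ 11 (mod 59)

12578

The moduli are pairwise coprime; M = 47·53·59 = 146969.
M/47 = 3127; 3127 ≡ 25 (mod 47); 25·32 ≡ 1, so inverse 32.
M/53 = 2773; 2773 ≡ 17 (mod 53); 17·25 ≡ 1, so inverse 25.
M/59 = 2491; 2491 ≡ 13 (mod 59); 13·50 ≡ 1, so inverse 50.
N ≡ 29·3127·32 + 17·2773·25 + 11·2491·50 = 5450431.
5450431 mod 146969 = 12578.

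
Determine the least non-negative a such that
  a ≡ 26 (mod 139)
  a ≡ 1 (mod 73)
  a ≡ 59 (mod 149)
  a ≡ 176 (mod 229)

285163113

The moduli are pairwise coprime; N = 139·73·149·229 = 346225787.
N/139 = 2490833; 2490833 ≡ 92 (mod 139); 92·68 ≡ 1, so inverse 68.
N/73 = 4742819; 4742819 ≡ 9 (mod 73); 9·65 ≡ 1, so inverse 65.
N/149 = 2323663; 2323663 ≡ 8 (mod 149); 8·56 ≡ 1, so inverse 56.
N/229 = 1511903; 1511903 ≡ 45 (mod 229); 45·56 ≡ 1, so inverse 56.
a ≡ 26·2490833·68 + 1·4742819·65 + 59·2323663·56 + 176·1511903·56 = 27290774499.
27290774499 mod 346225787 = 285163113.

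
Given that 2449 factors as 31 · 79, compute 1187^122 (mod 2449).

Mod 31: 1187 ≡ 9; by Fermat, exponent reduces to 122 mod 30 = 2; 9^2 ≡ 19 (mod 31).
Mod 79: 1187 ≡ 2; by Fermat, exponent reduces to 122 mod 78 = 44; 2^44 ≡ 32 (mod 79).
Combine by CRT: x ≡ 19 (mod 31), x ≡ 32 (mod 79) ⇒ x ≡ 980 (mod 2449).

980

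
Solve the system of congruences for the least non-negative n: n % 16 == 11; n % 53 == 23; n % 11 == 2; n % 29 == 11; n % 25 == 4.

5875179

From n ≡ 11 (mod 16) write n = 11 + 16t. Substituting into n ≡ 23 (mod 53) gives 16t ≡ 12 (mod 53), and since 16⁻¹ ≡ 10 (mod 53), t ≡ 14. Hence n ≡ 11 + 16·14 = 235 (mod 848).
From n ≡ 235 (mod 848) write n = 235 + 848t. Substituting into n ≡ 2 (mod 11) gives 848t ≡ 9 (mod 11), and since 1⁻¹ ≡ 1 (mod 11), t ≡ 9. Hence n ≡ 235 + 848·9 = 7867 (mod 9328).
From n ≡ 7867 (mod 9328) write n = 7867 + 9328t. Substituting into n ≡ 11 (mod 29) gives 9328t ≡ 3 (mod 29), and since 19⁻¹ ≡ 26 (mod 29), t ≡ 20. Hence n ≡ 7867 + 9328·20 = 194427 (mod 270512).
From n ≡ 194427 (mod 270512) write n = 194427 + 270512t. Substituting into n ≡ 4 (mod 25) gives 270512t ≡ 2 (mod 25), and since 12⁻¹ ≡ 23 (mod 25), t ≡ 21. Hence n ≡ 194427 + 270512·21 = 5875179 (mod 6762800).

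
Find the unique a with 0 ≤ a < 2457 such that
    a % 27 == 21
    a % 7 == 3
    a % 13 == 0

507

The moduli are pairwise coprime; N = 27·7·13 = 2457.
N/27 = 91; 91 ≡ 10 (mod 27); 10·19 ≡ 1, so inverse 19.
N/7 = 351; 351 ≡ 1 (mod 7), inverse 1.
N/13 = 189; 189 ≡ 7 (mod 13); 7·2 ≡ 1, so inverse 2.
a ≡ 21·91·19 + 3·351·1 + 0·189·2 = 37362.
37362 mod 2457 = 507.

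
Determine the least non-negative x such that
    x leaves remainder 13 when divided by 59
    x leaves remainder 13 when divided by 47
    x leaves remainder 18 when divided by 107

From x ≡ 13 (mod 59) write x = 13 + 59t. Substituting into x ≡ 13 (mod 47) gives 59t ≡ 0 (mod 47), and since 12⁻¹ ≡ 4 (mod 47), t ≡ 0. Hence x ≡ 13 + 59·0 = 13 (mod 2773).
From x ≡ 13 (mod 2773) write x = 13 + 2773t. Substituting into x ≡ 18 (mod 107) gives 2773t ≡ 5 (mod 107), and since 98⁻¹ ≡ 95 (mod 107), t ≡ 47. Hence x ≡ 13 + 2773·47 = 130344 (mod 296711).

130344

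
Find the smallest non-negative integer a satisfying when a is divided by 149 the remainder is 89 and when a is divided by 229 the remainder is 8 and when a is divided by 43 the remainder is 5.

533807

From a ≡ 89 (mod 149) write a = 89 + 149t. Substituting into a ≡ 8 (mod 229) gives 149t ≡ 148 (mod 229), and since 149⁻¹ ≡ 83 (mod 229), t ≡ 147. Hence a ≡ 89 + 149·147 = 21992 (mod 34121).
From a ≡ 21992 (mod 34121) write a = 21992 + 34121t. Substituting into a ≡ 5 (mod 43) gives 34121t ≡ 29 (mod 43), and since 22⁻¹ ≡ 2 (mod 43), t ≡ 15. Hence a ≡ 21992 + 34121·15 = 533807 (mod 1467203).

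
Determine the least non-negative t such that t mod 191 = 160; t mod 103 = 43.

From t ≡ 160 (mod 191) write t = 160 + 191s. Substituting into t ≡ 43 (mod 103) gives 191s ≡ 89 (mod 103), and since 88⁻¹ ≡ 48 (mod 103), s ≡ 49. Hence t ≡ 160 + 191·49 = 9519 (mod 19673).

9519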